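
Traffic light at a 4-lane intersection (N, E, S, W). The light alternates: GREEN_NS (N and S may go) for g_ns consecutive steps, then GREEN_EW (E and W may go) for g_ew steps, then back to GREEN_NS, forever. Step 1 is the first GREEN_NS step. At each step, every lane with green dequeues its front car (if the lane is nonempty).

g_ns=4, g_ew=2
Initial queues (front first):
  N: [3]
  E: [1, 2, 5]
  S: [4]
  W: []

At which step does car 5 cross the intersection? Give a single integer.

Step 1 [NS]: N:car3-GO,E:wait,S:car4-GO,W:wait | queues: N=0 E=3 S=0 W=0
Step 2 [NS]: N:empty,E:wait,S:empty,W:wait | queues: N=0 E=3 S=0 W=0
Step 3 [NS]: N:empty,E:wait,S:empty,W:wait | queues: N=0 E=3 S=0 W=0
Step 4 [NS]: N:empty,E:wait,S:empty,W:wait | queues: N=0 E=3 S=0 W=0
Step 5 [EW]: N:wait,E:car1-GO,S:wait,W:empty | queues: N=0 E=2 S=0 W=0
Step 6 [EW]: N:wait,E:car2-GO,S:wait,W:empty | queues: N=0 E=1 S=0 W=0
Step 7 [NS]: N:empty,E:wait,S:empty,W:wait | queues: N=0 E=1 S=0 W=0
Step 8 [NS]: N:empty,E:wait,S:empty,W:wait | queues: N=0 E=1 S=0 W=0
Step 9 [NS]: N:empty,E:wait,S:empty,W:wait | queues: N=0 E=1 S=0 W=0
Step 10 [NS]: N:empty,E:wait,S:empty,W:wait | queues: N=0 E=1 S=0 W=0
Step 11 [EW]: N:wait,E:car5-GO,S:wait,W:empty | queues: N=0 E=0 S=0 W=0
Car 5 crosses at step 11

11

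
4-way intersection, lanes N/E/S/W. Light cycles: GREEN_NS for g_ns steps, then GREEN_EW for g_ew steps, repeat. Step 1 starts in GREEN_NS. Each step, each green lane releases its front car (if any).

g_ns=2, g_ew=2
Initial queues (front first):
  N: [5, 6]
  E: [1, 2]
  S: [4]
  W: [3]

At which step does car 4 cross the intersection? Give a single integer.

Step 1 [NS]: N:car5-GO,E:wait,S:car4-GO,W:wait | queues: N=1 E=2 S=0 W=1
Step 2 [NS]: N:car6-GO,E:wait,S:empty,W:wait | queues: N=0 E=2 S=0 W=1
Step 3 [EW]: N:wait,E:car1-GO,S:wait,W:car3-GO | queues: N=0 E=1 S=0 W=0
Step 4 [EW]: N:wait,E:car2-GO,S:wait,W:empty | queues: N=0 E=0 S=0 W=0
Car 4 crosses at step 1

1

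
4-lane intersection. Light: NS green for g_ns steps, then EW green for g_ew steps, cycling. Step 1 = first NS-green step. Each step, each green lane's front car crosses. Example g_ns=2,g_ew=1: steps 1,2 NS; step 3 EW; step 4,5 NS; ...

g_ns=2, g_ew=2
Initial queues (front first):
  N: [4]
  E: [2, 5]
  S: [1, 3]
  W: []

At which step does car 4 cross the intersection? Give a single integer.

Step 1 [NS]: N:car4-GO,E:wait,S:car1-GO,W:wait | queues: N=0 E=2 S=1 W=0
Step 2 [NS]: N:empty,E:wait,S:car3-GO,W:wait | queues: N=0 E=2 S=0 W=0
Step 3 [EW]: N:wait,E:car2-GO,S:wait,W:empty | queues: N=0 E=1 S=0 W=0
Step 4 [EW]: N:wait,E:car5-GO,S:wait,W:empty | queues: N=0 E=0 S=0 W=0
Car 4 crosses at step 1

1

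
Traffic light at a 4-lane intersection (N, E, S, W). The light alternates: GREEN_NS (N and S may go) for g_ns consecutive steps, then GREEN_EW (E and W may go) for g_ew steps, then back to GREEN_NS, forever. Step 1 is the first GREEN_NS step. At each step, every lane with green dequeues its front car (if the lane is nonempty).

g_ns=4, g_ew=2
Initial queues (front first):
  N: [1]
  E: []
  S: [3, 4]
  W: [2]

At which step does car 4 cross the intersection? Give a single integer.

Step 1 [NS]: N:car1-GO,E:wait,S:car3-GO,W:wait | queues: N=0 E=0 S=1 W=1
Step 2 [NS]: N:empty,E:wait,S:car4-GO,W:wait | queues: N=0 E=0 S=0 W=1
Step 3 [NS]: N:empty,E:wait,S:empty,W:wait | queues: N=0 E=0 S=0 W=1
Step 4 [NS]: N:empty,E:wait,S:empty,W:wait | queues: N=0 E=0 S=0 W=1
Step 5 [EW]: N:wait,E:empty,S:wait,W:car2-GO | queues: N=0 E=0 S=0 W=0
Car 4 crosses at step 2

2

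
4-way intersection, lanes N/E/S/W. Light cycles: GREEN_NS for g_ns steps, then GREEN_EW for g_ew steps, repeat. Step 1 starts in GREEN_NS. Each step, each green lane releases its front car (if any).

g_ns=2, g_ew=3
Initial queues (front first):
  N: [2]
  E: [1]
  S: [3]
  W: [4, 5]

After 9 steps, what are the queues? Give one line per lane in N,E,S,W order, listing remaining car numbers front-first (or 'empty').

Step 1 [NS]: N:car2-GO,E:wait,S:car3-GO,W:wait | queues: N=0 E=1 S=0 W=2
Step 2 [NS]: N:empty,E:wait,S:empty,W:wait | queues: N=0 E=1 S=0 W=2
Step 3 [EW]: N:wait,E:car1-GO,S:wait,W:car4-GO | queues: N=0 E=0 S=0 W=1
Step 4 [EW]: N:wait,E:empty,S:wait,W:car5-GO | queues: N=0 E=0 S=0 W=0

N: empty
E: empty
S: empty
W: empty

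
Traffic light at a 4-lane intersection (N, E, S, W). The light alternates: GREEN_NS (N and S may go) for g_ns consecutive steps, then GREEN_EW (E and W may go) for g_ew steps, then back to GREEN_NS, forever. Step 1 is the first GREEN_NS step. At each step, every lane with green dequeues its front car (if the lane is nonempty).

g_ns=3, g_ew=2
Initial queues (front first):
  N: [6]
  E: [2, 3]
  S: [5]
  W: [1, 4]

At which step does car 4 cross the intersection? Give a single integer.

Step 1 [NS]: N:car6-GO,E:wait,S:car5-GO,W:wait | queues: N=0 E=2 S=0 W=2
Step 2 [NS]: N:empty,E:wait,S:empty,W:wait | queues: N=0 E=2 S=0 W=2
Step 3 [NS]: N:empty,E:wait,S:empty,W:wait | queues: N=0 E=2 S=0 W=2
Step 4 [EW]: N:wait,E:car2-GO,S:wait,W:car1-GO | queues: N=0 E=1 S=0 W=1
Step 5 [EW]: N:wait,E:car3-GO,S:wait,W:car4-GO | queues: N=0 E=0 S=0 W=0
Car 4 crosses at step 5

5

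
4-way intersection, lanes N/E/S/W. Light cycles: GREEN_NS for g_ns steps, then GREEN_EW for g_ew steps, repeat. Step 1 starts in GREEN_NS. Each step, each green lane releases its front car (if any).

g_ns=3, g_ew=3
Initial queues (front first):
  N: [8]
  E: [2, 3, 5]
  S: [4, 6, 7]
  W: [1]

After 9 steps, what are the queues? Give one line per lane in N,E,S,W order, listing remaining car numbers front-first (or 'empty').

Step 1 [NS]: N:car8-GO,E:wait,S:car4-GO,W:wait | queues: N=0 E=3 S=2 W=1
Step 2 [NS]: N:empty,E:wait,S:car6-GO,W:wait | queues: N=0 E=3 S=1 W=1
Step 3 [NS]: N:empty,E:wait,S:car7-GO,W:wait | queues: N=0 E=3 S=0 W=1
Step 4 [EW]: N:wait,E:car2-GO,S:wait,W:car1-GO | queues: N=0 E=2 S=0 W=0
Step 5 [EW]: N:wait,E:car3-GO,S:wait,W:empty | queues: N=0 E=1 S=0 W=0
Step 6 [EW]: N:wait,E:car5-GO,S:wait,W:empty | queues: N=0 E=0 S=0 W=0

N: empty
E: empty
S: empty
W: empty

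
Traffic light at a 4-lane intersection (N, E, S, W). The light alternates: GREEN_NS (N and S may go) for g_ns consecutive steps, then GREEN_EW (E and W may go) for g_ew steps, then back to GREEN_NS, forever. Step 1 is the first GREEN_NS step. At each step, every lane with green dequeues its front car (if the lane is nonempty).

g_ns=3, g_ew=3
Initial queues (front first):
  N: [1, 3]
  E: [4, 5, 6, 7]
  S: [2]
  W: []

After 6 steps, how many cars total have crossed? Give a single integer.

Step 1 [NS]: N:car1-GO,E:wait,S:car2-GO,W:wait | queues: N=1 E=4 S=0 W=0
Step 2 [NS]: N:car3-GO,E:wait,S:empty,W:wait | queues: N=0 E=4 S=0 W=0
Step 3 [NS]: N:empty,E:wait,S:empty,W:wait | queues: N=0 E=4 S=0 W=0
Step 4 [EW]: N:wait,E:car4-GO,S:wait,W:empty | queues: N=0 E=3 S=0 W=0
Step 5 [EW]: N:wait,E:car5-GO,S:wait,W:empty | queues: N=0 E=2 S=0 W=0
Step 6 [EW]: N:wait,E:car6-GO,S:wait,W:empty | queues: N=0 E=1 S=0 W=0
Cars crossed by step 6: 6

Answer: 6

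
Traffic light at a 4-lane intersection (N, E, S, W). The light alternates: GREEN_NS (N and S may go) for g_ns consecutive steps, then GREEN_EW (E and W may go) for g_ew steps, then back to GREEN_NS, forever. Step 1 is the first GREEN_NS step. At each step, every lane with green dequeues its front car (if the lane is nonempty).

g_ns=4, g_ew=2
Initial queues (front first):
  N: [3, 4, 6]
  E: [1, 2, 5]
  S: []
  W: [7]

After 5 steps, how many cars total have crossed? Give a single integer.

Step 1 [NS]: N:car3-GO,E:wait,S:empty,W:wait | queues: N=2 E=3 S=0 W=1
Step 2 [NS]: N:car4-GO,E:wait,S:empty,W:wait | queues: N=1 E=3 S=0 W=1
Step 3 [NS]: N:car6-GO,E:wait,S:empty,W:wait | queues: N=0 E=3 S=0 W=1
Step 4 [NS]: N:empty,E:wait,S:empty,W:wait | queues: N=0 E=3 S=0 W=1
Step 5 [EW]: N:wait,E:car1-GO,S:wait,W:car7-GO | queues: N=0 E=2 S=0 W=0
Cars crossed by step 5: 5

Answer: 5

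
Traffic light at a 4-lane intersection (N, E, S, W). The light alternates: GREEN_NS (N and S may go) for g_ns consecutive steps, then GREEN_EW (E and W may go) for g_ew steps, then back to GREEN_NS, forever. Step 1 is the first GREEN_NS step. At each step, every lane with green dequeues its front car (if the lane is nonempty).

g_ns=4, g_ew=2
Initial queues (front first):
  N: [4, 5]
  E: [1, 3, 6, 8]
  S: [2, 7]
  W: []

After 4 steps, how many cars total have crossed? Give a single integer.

Step 1 [NS]: N:car4-GO,E:wait,S:car2-GO,W:wait | queues: N=1 E=4 S=1 W=0
Step 2 [NS]: N:car5-GO,E:wait,S:car7-GO,W:wait | queues: N=0 E=4 S=0 W=0
Step 3 [NS]: N:empty,E:wait,S:empty,W:wait | queues: N=0 E=4 S=0 W=0
Step 4 [NS]: N:empty,E:wait,S:empty,W:wait | queues: N=0 E=4 S=0 W=0
Cars crossed by step 4: 4

Answer: 4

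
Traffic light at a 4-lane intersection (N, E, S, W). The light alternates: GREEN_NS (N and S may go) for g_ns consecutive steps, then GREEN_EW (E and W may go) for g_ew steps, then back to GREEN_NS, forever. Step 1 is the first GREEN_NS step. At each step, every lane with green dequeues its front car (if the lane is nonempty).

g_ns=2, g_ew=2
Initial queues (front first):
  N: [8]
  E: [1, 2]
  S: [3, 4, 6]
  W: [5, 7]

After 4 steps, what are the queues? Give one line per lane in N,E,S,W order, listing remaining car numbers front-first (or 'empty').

Step 1 [NS]: N:car8-GO,E:wait,S:car3-GO,W:wait | queues: N=0 E=2 S=2 W=2
Step 2 [NS]: N:empty,E:wait,S:car4-GO,W:wait | queues: N=0 E=2 S=1 W=2
Step 3 [EW]: N:wait,E:car1-GO,S:wait,W:car5-GO | queues: N=0 E=1 S=1 W=1
Step 4 [EW]: N:wait,E:car2-GO,S:wait,W:car7-GO | queues: N=0 E=0 S=1 W=0

N: empty
E: empty
S: 6
W: empty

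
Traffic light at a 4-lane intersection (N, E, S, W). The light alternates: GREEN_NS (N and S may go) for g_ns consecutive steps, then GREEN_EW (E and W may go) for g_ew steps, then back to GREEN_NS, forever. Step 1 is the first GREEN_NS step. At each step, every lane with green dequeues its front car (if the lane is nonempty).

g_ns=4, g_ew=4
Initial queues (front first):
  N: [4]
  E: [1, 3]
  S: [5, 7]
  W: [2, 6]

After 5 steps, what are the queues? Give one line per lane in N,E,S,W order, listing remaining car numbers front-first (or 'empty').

Step 1 [NS]: N:car4-GO,E:wait,S:car5-GO,W:wait | queues: N=0 E=2 S=1 W=2
Step 2 [NS]: N:empty,E:wait,S:car7-GO,W:wait | queues: N=0 E=2 S=0 W=2
Step 3 [NS]: N:empty,E:wait,S:empty,W:wait | queues: N=0 E=2 S=0 W=2
Step 4 [NS]: N:empty,E:wait,S:empty,W:wait | queues: N=0 E=2 S=0 W=2
Step 5 [EW]: N:wait,E:car1-GO,S:wait,W:car2-GO | queues: N=0 E=1 S=0 W=1

N: empty
E: 3
S: empty
W: 6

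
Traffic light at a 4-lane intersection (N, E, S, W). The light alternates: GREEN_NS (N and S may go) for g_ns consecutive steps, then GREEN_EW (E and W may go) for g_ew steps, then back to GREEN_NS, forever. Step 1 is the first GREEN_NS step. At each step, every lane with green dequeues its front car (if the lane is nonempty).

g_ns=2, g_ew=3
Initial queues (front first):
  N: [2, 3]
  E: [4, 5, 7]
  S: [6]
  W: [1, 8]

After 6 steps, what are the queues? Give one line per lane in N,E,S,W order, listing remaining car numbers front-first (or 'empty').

Step 1 [NS]: N:car2-GO,E:wait,S:car6-GO,W:wait | queues: N=1 E=3 S=0 W=2
Step 2 [NS]: N:car3-GO,E:wait,S:empty,W:wait | queues: N=0 E=3 S=0 W=2
Step 3 [EW]: N:wait,E:car4-GO,S:wait,W:car1-GO | queues: N=0 E=2 S=0 W=1
Step 4 [EW]: N:wait,E:car5-GO,S:wait,W:car8-GO | queues: N=0 E=1 S=0 W=0
Step 5 [EW]: N:wait,E:car7-GO,S:wait,W:empty | queues: N=0 E=0 S=0 W=0

N: empty
E: empty
S: empty
W: empty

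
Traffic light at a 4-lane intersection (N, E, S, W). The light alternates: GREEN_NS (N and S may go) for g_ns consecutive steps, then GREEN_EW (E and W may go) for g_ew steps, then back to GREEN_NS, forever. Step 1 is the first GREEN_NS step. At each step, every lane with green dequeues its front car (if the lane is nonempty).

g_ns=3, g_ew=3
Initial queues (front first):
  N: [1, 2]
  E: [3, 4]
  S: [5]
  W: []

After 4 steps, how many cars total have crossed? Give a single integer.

Step 1 [NS]: N:car1-GO,E:wait,S:car5-GO,W:wait | queues: N=1 E=2 S=0 W=0
Step 2 [NS]: N:car2-GO,E:wait,S:empty,W:wait | queues: N=0 E=2 S=0 W=0
Step 3 [NS]: N:empty,E:wait,S:empty,W:wait | queues: N=0 E=2 S=0 W=0
Step 4 [EW]: N:wait,E:car3-GO,S:wait,W:empty | queues: N=0 E=1 S=0 W=0
Cars crossed by step 4: 4

Answer: 4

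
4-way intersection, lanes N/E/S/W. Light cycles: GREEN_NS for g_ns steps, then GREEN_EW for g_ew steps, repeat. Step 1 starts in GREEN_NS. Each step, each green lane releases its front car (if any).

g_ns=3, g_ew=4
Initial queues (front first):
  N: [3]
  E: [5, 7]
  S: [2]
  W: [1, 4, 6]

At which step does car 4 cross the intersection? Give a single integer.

Step 1 [NS]: N:car3-GO,E:wait,S:car2-GO,W:wait | queues: N=0 E=2 S=0 W=3
Step 2 [NS]: N:empty,E:wait,S:empty,W:wait | queues: N=0 E=2 S=0 W=3
Step 3 [NS]: N:empty,E:wait,S:empty,W:wait | queues: N=0 E=2 S=0 W=3
Step 4 [EW]: N:wait,E:car5-GO,S:wait,W:car1-GO | queues: N=0 E=1 S=0 W=2
Step 5 [EW]: N:wait,E:car7-GO,S:wait,W:car4-GO | queues: N=0 E=0 S=0 W=1
Step 6 [EW]: N:wait,E:empty,S:wait,W:car6-GO | queues: N=0 E=0 S=0 W=0
Car 4 crosses at step 5

5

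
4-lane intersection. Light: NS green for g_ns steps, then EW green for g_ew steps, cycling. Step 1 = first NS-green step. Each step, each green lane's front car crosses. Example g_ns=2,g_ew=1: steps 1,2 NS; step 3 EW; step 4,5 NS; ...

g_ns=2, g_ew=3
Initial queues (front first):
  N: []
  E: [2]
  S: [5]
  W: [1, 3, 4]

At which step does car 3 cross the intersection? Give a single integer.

Step 1 [NS]: N:empty,E:wait,S:car5-GO,W:wait | queues: N=0 E=1 S=0 W=3
Step 2 [NS]: N:empty,E:wait,S:empty,W:wait | queues: N=0 E=1 S=0 W=3
Step 3 [EW]: N:wait,E:car2-GO,S:wait,W:car1-GO | queues: N=0 E=0 S=0 W=2
Step 4 [EW]: N:wait,E:empty,S:wait,W:car3-GO | queues: N=0 E=0 S=0 W=1
Step 5 [EW]: N:wait,E:empty,S:wait,W:car4-GO | queues: N=0 E=0 S=0 W=0
Car 3 crosses at step 4

4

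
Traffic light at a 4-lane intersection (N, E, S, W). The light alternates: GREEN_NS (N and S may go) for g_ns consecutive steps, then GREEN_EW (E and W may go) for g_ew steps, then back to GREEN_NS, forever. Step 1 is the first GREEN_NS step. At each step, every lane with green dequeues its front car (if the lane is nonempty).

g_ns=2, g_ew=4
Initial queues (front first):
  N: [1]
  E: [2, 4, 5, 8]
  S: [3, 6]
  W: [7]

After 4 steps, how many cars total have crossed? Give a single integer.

Step 1 [NS]: N:car1-GO,E:wait,S:car3-GO,W:wait | queues: N=0 E=4 S=1 W=1
Step 2 [NS]: N:empty,E:wait,S:car6-GO,W:wait | queues: N=0 E=4 S=0 W=1
Step 3 [EW]: N:wait,E:car2-GO,S:wait,W:car7-GO | queues: N=0 E=3 S=0 W=0
Step 4 [EW]: N:wait,E:car4-GO,S:wait,W:empty | queues: N=0 E=2 S=0 W=0
Cars crossed by step 4: 6

Answer: 6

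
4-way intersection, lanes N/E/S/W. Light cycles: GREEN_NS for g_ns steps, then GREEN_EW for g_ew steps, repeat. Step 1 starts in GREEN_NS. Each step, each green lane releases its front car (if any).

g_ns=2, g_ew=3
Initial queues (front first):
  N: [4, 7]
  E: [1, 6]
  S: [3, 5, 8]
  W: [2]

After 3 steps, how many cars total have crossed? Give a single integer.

Answer: 6

Derivation:
Step 1 [NS]: N:car4-GO,E:wait,S:car3-GO,W:wait | queues: N=1 E=2 S=2 W=1
Step 2 [NS]: N:car7-GO,E:wait,S:car5-GO,W:wait | queues: N=0 E=2 S=1 W=1
Step 3 [EW]: N:wait,E:car1-GO,S:wait,W:car2-GO | queues: N=0 E=1 S=1 W=0
Cars crossed by step 3: 6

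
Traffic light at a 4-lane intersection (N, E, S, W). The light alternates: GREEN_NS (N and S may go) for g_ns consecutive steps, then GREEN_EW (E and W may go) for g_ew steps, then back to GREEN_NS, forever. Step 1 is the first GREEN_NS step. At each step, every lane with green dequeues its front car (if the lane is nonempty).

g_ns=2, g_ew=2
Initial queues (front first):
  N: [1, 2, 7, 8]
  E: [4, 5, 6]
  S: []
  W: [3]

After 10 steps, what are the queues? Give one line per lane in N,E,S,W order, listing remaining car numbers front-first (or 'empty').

Step 1 [NS]: N:car1-GO,E:wait,S:empty,W:wait | queues: N=3 E=3 S=0 W=1
Step 2 [NS]: N:car2-GO,E:wait,S:empty,W:wait | queues: N=2 E=3 S=0 W=1
Step 3 [EW]: N:wait,E:car4-GO,S:wait,W:car3-GO | queues: N=2 E=2 S=0 W=0
Step 4 [EW]: N:wait,E:car5-GO,S:wait,W:empty | queues: N=2 E=1 S=0 W=0
Step 5 [NS]: N:car7-GO,E:wait,S:empty,W:wait | queues: N=1 E=1 S=0 W=0
Step 6 [NS]: N:car8-GO,E:wait,S:empty,W:wait | queues: N=0 E=1 S=0 W=0
Step 7 [EW]: N:wait,E:car6-GO,S:wait,W:empty | queues: N=0 E=0 S=0 W=0

N: empty
E: empty
S: empty
W: empty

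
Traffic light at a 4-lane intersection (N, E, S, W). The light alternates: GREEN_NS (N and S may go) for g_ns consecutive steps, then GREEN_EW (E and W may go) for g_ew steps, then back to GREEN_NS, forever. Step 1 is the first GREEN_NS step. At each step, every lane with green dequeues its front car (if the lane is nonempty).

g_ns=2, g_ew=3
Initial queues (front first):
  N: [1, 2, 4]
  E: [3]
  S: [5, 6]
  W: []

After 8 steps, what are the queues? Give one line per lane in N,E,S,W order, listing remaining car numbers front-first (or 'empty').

Step 1 [NS]: N:car1-GO,E:wait,S:car5-GO,W:wait | queues: N=2 E=1 S=1 W=0
Step 2 [NS]: N:car2-GO,E:wait,S:car6-GO,W:wait | queues: N=1 E=1 S=0 W=0
Step 3 [EW]: N:wait,E:car3-GO,S:wait,W:empty | queues: N=1 E=0 S=0 W=0
Step 4 [EW]: N:wait,E:empty,S:wait,W:empty | queues: N=1 E=0 S=0 W=0
Step 5 [EW]: N:wait,E:empty,S:wait,W:empty | queues: N=1 E=0 S=0 W=0
Step 6 [NS]: N:car4-GO,E:wait,S:empty,W:wait | queues: N=0 E=0 S=0 W=0

N: empty
E: empty
S: empty
W: empty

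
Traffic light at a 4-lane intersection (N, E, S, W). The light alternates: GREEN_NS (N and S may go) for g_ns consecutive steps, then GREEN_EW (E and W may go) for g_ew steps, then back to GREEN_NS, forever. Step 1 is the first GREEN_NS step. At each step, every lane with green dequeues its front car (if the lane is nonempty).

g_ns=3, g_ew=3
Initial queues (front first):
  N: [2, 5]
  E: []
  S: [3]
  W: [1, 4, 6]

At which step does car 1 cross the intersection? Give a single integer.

Step 1 [NS]: N:car2-GO,E:wait,S:car3-GO,W:wait | queues: N=1 E=0 S=0 W=3
Step 2 [NS]: N:car5-GO,E:wait,S:empty,W:wait | queues: N=0 E=0 S=0 W=3
Step 3 [NS]: N:empty,E:wait,S:empty,W:wait | queues: N=0 E=0 S=0 W=3
Step 4 [EW]: N:wait,E:empty,S:wait,W:car1-GO | queues: N=0 E=0 S=0 W=2
Step 5 [EW]: N:wait,E:empty,S:wait,W:car4-GO | queues: N=0 E=0 S=0 W=1
Step 6 [EW]: N:wait,E:empty,S:wait,W:car6-GO | queues: N=0 E=0 S=0 W=0
Car 1 crosses at step 4

4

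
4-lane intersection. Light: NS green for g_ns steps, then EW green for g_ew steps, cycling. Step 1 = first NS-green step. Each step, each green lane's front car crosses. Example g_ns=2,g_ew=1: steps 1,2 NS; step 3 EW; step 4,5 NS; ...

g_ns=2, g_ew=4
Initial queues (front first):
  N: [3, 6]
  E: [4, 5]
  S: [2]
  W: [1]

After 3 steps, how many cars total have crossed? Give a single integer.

Step 1 [NS]: N:car3-GO,E:wait,S:car2-GO,W:wait | queues: N=1 E=2 S=0 W=1
Step 2 [NS]: N:car6-GO,E:wait,S:empty,W:wait | queues: N=0 E=2 S=0 W=1
Step 3 [EW]: N:wait,E:car4-GO,S:wait,W:car1-GO | queues: N=0 E=1 S=0 W=0
Cars crossed by step 3: 5

Answer: 5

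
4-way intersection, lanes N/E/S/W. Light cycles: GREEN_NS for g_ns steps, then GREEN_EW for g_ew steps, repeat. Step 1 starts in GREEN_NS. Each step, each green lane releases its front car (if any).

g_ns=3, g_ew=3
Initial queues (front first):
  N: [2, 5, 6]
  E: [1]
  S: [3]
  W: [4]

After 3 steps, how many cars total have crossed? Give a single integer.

Answer: 4

Derivation:
Step 1 [NS]: N:car2-GO,E:wait,S:car3-GO,W:wait | queues: N=2 E=1 S=0 W=1
Step 2 [NS]: N:car5-GO,E:wait,S:empty,W:wait | queues: N=1 E=1 S=0 W=1
Step 3 [NS]: N:car6-GO,E:wait,S:empty,W:wait | queues: N=0 E=1 S=0 W=1
Cars crossed by step 3: 4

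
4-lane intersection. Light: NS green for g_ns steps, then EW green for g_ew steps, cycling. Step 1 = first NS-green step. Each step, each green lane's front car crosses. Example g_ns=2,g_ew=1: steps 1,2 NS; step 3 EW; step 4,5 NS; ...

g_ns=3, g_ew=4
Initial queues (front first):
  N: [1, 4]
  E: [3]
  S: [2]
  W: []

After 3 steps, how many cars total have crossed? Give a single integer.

Step 1 [NS]: N:car1-GO,E:wait,S:car2-GO,W:wait | queues: N=1 E=1 S=0 W=0
Step 2 [NS]: N:car4-GO,E:wait,S:empty,W:wait | queues: N=0 E=1 S=0 W=0
Step 3 [NS]: N:empty,E:wait,S:empty,W:wait | queues: N=0 E=1 S=0 W=0
Cars crossed by step 3: 3

Answer: 3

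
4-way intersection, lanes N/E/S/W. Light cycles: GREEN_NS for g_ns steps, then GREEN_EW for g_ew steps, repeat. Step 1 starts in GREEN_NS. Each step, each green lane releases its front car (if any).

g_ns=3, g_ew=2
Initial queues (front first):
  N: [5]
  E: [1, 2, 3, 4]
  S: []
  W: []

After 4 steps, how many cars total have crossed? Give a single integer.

Step 1 [NS]: N:car5-GO,E:wait,S:empty,W:wait | queues: N=0 E=4 S=0 W=0
Step 2 [NS]: N:empty,E:wait,S:empty,W:wait | queues: N=0 E=4 S=0 W=0
Step 3 [NS]: N:empty,E:wait,S:empty,W:wait | queues: N=0 E=4 S=0 W=0
Step 4 [EW]: N:wait,E:car1-GO,S:wait,W:empty | queues: N=0 E=3 S=0 W=0
Cars crossed by step 4: 2

Answer: 2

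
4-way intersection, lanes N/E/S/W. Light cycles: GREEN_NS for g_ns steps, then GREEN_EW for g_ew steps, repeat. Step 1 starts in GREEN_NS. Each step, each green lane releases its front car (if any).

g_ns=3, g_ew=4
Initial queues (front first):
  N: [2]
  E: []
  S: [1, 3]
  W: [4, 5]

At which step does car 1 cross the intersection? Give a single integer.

Step 1 [NS]: N:car2-GO,E:wait,S:car1-GO,W:wait | queues: N=0 E=0 S=1 W=2
Step 2 [NS]: N:empty,E:wait,S:car3-GO,W:wait | queues: N=0 E=0 S=0 W=2
Step 3 [NS]: N:empty,E:wait,S:empty,W:wait | queues: N=0 E=0 S=0 W=2
Step 4 [EW]: N:wait,E:empty,S:wait,W:car4-GO | queues: N=0 E=0 S=0 W=1
Step 5 [EW]: N:wait,E:empty,S:wait,W:car5-GO | queues: N=0 E=0 S=0 W=0
Car 1 crosses at step 1

1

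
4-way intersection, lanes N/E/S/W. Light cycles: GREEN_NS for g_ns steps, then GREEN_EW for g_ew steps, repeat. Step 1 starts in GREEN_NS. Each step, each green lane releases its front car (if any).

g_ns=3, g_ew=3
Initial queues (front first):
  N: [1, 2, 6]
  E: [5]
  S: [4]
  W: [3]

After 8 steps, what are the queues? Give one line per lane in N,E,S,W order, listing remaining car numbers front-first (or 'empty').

Step 1 [NS]: N:car1-GO,E:wait,S:car4-GO,W:wait | queues: N=2 E=1 S=0 W=1
Step 2 [NS]: N:car2-GO,E:wait,S:empty,W:wait | queues: N=1 E=1 S=0 W=1
Step 3 [NS]: N:car6-GO,E:wait,S:empty,W:wait | queues: N=0 E=1 S=0 W=1
Step 4 [EW]: N:wait,E:car5-GO,S:wait,W:car3-GO | queues: N=0 E=0 S=0 W=0

N: empty
E: empty
S: empty
W: empty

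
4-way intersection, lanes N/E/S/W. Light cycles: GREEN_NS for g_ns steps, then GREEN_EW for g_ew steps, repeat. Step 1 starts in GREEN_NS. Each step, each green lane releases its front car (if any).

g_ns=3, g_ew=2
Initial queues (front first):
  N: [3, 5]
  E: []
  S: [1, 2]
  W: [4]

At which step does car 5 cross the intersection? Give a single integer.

Step 1 [NS]: N:car3-GO,E:wait,S:car1-GO,W:wait | queues: N=1 E=0 S=1 W=1
Step 2 [NS]: N:car5-GO,E:wait,S:car2-GO,W:wait | queues: N=0 E=0 S=0 W=1
Step 3 [NS]: N:empty,E:wait,S:empty,W:wait | queues: N=0 E=0 S=0 W=1
Step 4 [EW]: N:wait,E:empty,S:wait,W:car4-GO | queues: N=0 E=0 S=0 W=0
Car 5 crosses at step 2

2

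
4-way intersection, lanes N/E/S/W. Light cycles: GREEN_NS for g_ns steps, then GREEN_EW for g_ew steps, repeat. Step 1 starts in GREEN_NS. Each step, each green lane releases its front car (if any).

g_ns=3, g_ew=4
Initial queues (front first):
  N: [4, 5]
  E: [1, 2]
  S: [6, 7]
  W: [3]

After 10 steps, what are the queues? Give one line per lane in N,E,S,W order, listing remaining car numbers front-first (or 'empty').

Step 1 [NS]: N:car4-GO,E:wait,S:car6-GO,W:wait | queues: N=1 E=2 S=1 W=1
Step 2 [NS]: N:car5-GO,E:wait,S:car7-GO,W:wait | queues: N=0 E=2 S=0 W=1
Step 3 [NS]: N:empty,E:wait,S:empty,W:wait | queues: N=0 E=2 S=0 W=1
Step 4 [EW]: N:wait,E:car1-GO,S:wait,W:car3-GO | queues: N=0 E=1 S=0 W=0
Step 5 [EW]: N:wait,E:car2-GO,S:wait,W:empty | queues: N=0 E=0 S=0 W=0

N: empty
E: empty
S: empty
W: empty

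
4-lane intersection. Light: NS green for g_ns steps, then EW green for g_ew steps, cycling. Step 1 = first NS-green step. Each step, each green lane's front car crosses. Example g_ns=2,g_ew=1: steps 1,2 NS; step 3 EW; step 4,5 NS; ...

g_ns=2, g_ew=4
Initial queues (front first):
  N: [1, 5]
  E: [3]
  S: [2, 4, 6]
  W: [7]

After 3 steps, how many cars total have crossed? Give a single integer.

Answer: 6

Derivation:
Step 1 [NS]: N:car1-GO,E:wait,S:car2-GO,W:wait | queues: N=1 E=1 S=2 W=1
Step 2 [NS]: N:car5-GO,E:wait,S:car4-GO,W:wait | queues: N=0 E=1 S=1 W=1
Step 3 [EW]: N:wait,E:car3-GO,S:wait,W:car7-GO | queues: N=0 E=0 S=1 W=0
Cars crossed by step 3: 6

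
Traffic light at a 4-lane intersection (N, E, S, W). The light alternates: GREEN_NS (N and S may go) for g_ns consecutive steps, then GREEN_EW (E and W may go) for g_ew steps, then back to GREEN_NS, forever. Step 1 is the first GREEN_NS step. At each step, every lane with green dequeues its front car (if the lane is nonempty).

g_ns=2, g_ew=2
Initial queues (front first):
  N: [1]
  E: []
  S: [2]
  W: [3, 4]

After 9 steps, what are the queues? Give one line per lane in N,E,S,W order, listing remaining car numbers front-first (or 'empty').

Step 1 [NS]: N:car1-GO,E:wait,S:car2-GO,W:wait | queues: N=0 E=0 S=0 W=2
Step 2 [NS]: N:empty,E:wait,S:empty,W:wait | queues: N=0 E=0 S=0 W=2
Step 3 [EW]: N:wait,E:empty,S:wait,W:car3-GO | queues: N=0 E=0 S=0 W=1
Step 4 [EW]: N:wait,E:empty,S:wait,W:car4-GO | queues: N=0 E=0 S=0 W=0

N: empty
E: empty
S: empty
W: empty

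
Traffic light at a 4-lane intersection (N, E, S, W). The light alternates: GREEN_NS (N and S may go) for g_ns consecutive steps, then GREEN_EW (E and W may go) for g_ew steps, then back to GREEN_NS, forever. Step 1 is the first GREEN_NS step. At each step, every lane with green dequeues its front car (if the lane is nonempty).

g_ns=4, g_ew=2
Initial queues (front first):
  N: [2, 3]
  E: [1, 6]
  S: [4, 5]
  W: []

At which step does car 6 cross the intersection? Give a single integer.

Step 1 [NS]: N:car2-GO,E:wait,S:car4-GO,W:wait | queues: N=1 E=2 S=1 W=0
Step 2 [NS]: N:car3-GO,E:wait,S:car5-GO,W:wait | queues: N=0 E=2 S=0 W=0
Step 3 [NS]: N:empty,E:wait,S:empty,W:wait | queues: N=0 E=2 S=0 W=0
Step 4 [NS]: N:empty,E:wait,S:empty,W:wait | queues: N=0 E=2 S=0 W=0
Step 5 [EW]: N:wait,E:car1-GO,S:wait,W:empty | queues: N=0 E=1 S=0 W=0
Step 6 [EW]: N:wait,E:car6-GO,S:wait,W:empty | queues: N=0 E=0 S=0 W=0
Car 6 crosses at step 6

6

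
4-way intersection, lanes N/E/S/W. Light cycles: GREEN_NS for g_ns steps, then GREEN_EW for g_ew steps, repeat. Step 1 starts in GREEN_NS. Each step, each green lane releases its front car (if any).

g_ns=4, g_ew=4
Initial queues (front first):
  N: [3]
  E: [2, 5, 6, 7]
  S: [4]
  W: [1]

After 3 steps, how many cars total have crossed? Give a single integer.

Answer: 2

Derivation:
Step 1 [NS]: N:car3-GO,E:wait,S:car4-GO,W:wait | queues: N=0 E=4 S=0 W=1
Step 2 [NS]: N:empty,E:wait,S:empty,W:wait | queues: N=0 E=4 S=0 W=1
Step 3 [NS]: N:empty,E:wait,S:empty,W:wait | queues: N=0 E=4 S=0 W=1
Cars crossed by step 3: 2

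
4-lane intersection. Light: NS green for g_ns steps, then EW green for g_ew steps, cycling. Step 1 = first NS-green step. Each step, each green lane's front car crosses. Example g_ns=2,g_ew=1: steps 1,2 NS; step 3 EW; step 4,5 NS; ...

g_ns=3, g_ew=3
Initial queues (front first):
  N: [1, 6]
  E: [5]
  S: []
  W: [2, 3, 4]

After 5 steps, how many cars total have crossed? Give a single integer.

Step 1 [NS]: N:car1-GO,E:wait,S:empty,W:wait | queues: N=1 E=1 S=0 W=3
Step 2 [NS]: N:car6-GO,E:wait,S:empty,W:wait | queues: N=0 E=1 S=0 W=3
Step 3 [NS]: N:empty,E:wait,S:empty,W:wait | queues: N=0 E=1 S=0 W=3
Step 4 [EW]: N:wait,E:car5-GO,S:wait,W:car2-GO | queues: N=0 E=0 S=0 W=2
Step 5 [EW]: N:wait,E:empty,S:wait,W:car3-GO | queues: N=0 E=0 S=0 W=1
Cars crossed by step 5: 5

Answer: 5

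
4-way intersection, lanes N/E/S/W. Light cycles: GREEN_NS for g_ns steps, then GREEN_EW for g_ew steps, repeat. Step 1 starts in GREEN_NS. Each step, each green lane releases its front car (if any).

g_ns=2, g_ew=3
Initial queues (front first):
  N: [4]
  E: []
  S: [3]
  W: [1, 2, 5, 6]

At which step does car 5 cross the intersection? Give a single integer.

Step 1 [NS]: N:car4-GO,E:wait,S:car3-GO,W:wait | queues: N=0 E=0 S=0 W=4
Step 2 [NS]: N:empty,E:wait,S:empty,W:wait | queues: N=0 E=0 S=0 W=4
Step 3 [EW]: N:wait,E:empty,S:wait,W:car1-GO | queues: N=0 E=0 S=0 W=3
Step 4 [EW]: N:wait,E:empty,S:wait,W:car2-GO | queues: N=0 E=0 S=0 W=2
Step 5 [EW]: N:wait,E:empty,S:wait,W:car5-GO | queues: N=0 E=0 S=0 W=1
Step 6 [NS]: N:empty,E:wait,S:empty,W:wait | queues: N=0 E=0 S=0 W=1
Step 7 [NS]: N:empty,E:wait,S:empty,W:wait | queues: N=0 E=0 S=0 W=1
Step 8 [EW]: N:wait,E:empty,S:wait,W:car6-GO | queues: N=0 E=0 S=0 W=0
Car 5 crosses at step 5

5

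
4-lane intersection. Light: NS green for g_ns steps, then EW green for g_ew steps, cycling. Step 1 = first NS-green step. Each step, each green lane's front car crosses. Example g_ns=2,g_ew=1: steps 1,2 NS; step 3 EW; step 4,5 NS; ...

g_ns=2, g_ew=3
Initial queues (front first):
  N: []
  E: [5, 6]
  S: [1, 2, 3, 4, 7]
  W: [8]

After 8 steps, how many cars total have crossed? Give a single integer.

Step 1 [NS]: N:empty,E:wait,S:car1-GO,W:wait | queues: N=0 E=2 S=4 W=1
Step 2 [NS]: N:empty,E:wait,S:car2-GO,W:wait | queues: N=0 E=2 S=3 W=1
Step 3 [EW]: N:wait,E:car5-GO,S:wait,W:car8-GO | queues: N=0 E=1 S=3 W=0
Step 4 [EW]: N:wait,E:car6-GO,S:wait,W:empty | queues: N=0 E=0 S=3 W=0
Step 5 [EW]: N:wait,E:empty,S:wait,W:empty | queues: N=0 E=0 S=3 W=0
Step 6 [NS]: N:empty,E:wait,S:car3-GO,W:wait | queues: N=0 E=0 S=2 W=0
Step 7 [NS]: N:empty,E:wait,S:car4-GO,W:wait | queues: N=0 E=0 S=1 W=0
Step 8 [EW]: N:wait,E:empty,S:wait,W:empty | queues: N=0 E=0 S=1 W=0
Cars crossed by step 8: 7

Answer: 7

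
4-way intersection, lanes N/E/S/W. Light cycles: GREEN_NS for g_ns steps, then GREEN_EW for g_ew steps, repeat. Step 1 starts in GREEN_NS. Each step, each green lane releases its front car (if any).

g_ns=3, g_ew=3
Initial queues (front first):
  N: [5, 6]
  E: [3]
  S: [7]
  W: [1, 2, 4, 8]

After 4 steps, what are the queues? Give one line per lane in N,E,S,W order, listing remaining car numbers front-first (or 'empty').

Step 1 [NS]: N:car5-GO,E:wait,S:car7-GO,W:wait | queues: N=1 E=1 S=0 W=4
Step 2 [NS]: N:car6-GO,E:wait,S:empty,W:wait | queues: N=0 E=1 S=0 W=4
Step 3 [NS]: N:empty,E:wait,S:empty,W:wait | queues: N=0 E=1 S=0 W=4
Step 4 [EW]: N:wait,E:car3-GO,S:wait,W:car1-GO | queues: N=0 E=0 S=0 W=3

N: empty
E: empty
S: empty
W: 2 4 8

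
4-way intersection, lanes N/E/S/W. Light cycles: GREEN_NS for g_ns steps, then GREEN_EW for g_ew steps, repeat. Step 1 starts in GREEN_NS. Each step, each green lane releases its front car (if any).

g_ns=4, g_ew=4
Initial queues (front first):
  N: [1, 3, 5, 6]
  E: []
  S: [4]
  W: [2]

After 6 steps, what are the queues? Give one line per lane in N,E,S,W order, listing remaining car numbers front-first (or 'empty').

Step 1 [NS]: N:car1-GO,E:wait,S:car4-GO,W:wait | queues: N=3 E=0 S=0 W=1
Step 2 [NS]: N:car3-GO,E:wait,S:empty,W:wait | queues: N=2 E=0 S=0 W=1
Step 3 [NS]: N:car5-GO,E:wait,S:empty,W:wait | queues: N=1 E=0 S=0 W=1
Step 4 [NS]: N:car6-GO,E:wait,S:empty,W:wait | queues: N=0 E=0 S=0 W=1
Step 5 [EW]: N:wait,E:empty,S:wait,W:car2-GO | queues: N=0 E=0 S=0 W=0

N: empty
E: empty
S: empty
W: empty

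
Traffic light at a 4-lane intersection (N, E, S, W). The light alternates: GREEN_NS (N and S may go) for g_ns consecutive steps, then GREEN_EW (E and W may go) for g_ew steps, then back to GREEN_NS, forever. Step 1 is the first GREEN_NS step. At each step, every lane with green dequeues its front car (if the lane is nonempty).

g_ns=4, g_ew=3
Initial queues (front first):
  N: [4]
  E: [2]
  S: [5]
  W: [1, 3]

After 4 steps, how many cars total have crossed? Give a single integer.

Answer: 2

Derivation:
Step 1 [NS]: N:car4-GO,E:wait,S:car5-GO,W:wait | queues: N=0 E=1 S=0 W=2
Step 2 [NS]: N:empty,E:wait,S:empty,W:wait | queues: N=0 E=1 S=0 W=2
Step 3 [NS]: N:empty,E:wait,S:empty,W:wait | queues: N=0 E=1 S=0 W=2
Step 4 [NS]: N:empty,E:wait,S:empty,W:wait | queues: N=0 E=1 S=0 W=2
Cars crossed by step 4: 2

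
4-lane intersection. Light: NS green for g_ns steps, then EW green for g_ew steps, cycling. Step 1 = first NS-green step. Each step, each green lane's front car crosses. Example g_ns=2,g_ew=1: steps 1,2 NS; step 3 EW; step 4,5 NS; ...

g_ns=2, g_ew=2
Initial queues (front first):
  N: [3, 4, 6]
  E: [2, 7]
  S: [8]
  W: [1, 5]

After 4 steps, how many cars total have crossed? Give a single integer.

Step 1 [NS]: N:car3-GO,E:wait,S:car8-GO,W:wait | queues: N=2 E=2 S=0 W=2
Step 2 [NS]: N:car4-GO,E:wait,S:empty,W:wait | queues: N=1 E=2 S=0 W=2
Step 3 [EW]: N:wait,E:car2-GO,S:wait,W:car1-GO | queues: N=1 E=1 S=0 W=1
Step 4 [EW]: N:wait,E:car7-GO,S:wait,W:car5-GO | queues: N=1 E=0 S=0 W=0
Cars crossed by step 4: 7

Answer: 7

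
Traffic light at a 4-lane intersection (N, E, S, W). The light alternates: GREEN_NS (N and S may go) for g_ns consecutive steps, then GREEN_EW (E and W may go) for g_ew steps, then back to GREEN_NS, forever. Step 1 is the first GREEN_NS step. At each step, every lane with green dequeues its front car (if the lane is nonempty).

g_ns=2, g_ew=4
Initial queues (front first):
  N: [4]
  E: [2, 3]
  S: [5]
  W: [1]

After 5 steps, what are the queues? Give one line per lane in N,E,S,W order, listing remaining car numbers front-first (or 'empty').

Step 1 [NS]: N:car4-GO,E:wait,S:car5-GO,W:wait | queues: N=0 E=2 S=0 W=1
Step 2 [NS]: N:empty,E:wait,S:empty,W:wait | queues: N=0 E=2 S=0 W=1
Step 3 [EW]: N:wait,E:car2-GO,S:wait,W:car1-GO | queues: N=0 E=1 S=0 W=0
Step 4 [EW]: N:wait,E:car3-GO,S:wait,W:empty | queues: N=0 E=0 S=0 W=0

N: empty
E: empty
S: empty
W: empty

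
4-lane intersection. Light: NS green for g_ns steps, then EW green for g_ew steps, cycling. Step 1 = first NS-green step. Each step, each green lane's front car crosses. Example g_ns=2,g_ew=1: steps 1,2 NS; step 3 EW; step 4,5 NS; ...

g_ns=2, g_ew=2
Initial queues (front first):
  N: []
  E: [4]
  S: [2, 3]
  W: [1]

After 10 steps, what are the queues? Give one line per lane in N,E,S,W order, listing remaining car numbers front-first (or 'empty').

Step 1 [NS]: N:empty,E:wait,S:car2-GO,W:wait | queues: N=0 E=1 S=1 W=1
Step 2 [NS]: N:empty,E:wait,S:car3-GO,W:wait | queues: N=0 E=1 S=0 W=1
Step 3 [EW]: N:wait,E:car4-GO,S:wait,W:car1-GO | queues: N=0 E=0 S=0 W=0

N: empty
E: empty
S: empty
W: empty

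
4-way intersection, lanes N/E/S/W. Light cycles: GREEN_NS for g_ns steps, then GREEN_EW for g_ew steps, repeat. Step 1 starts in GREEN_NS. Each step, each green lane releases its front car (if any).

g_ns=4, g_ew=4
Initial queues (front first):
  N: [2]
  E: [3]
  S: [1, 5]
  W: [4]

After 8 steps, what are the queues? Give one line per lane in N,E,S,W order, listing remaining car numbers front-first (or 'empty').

Step 1 [NS]: N:car2-GO,E:wait,S:car1-GO,W:wait | queues: N=0 E=1 S=1 W=1
Step 2 [NS]: N:empty,E:wait,S:car5-GO,W:wait | queues: N=0 E=1 S=0 W=1
Step 3 [NS]: N:empty,E:wait,S:empty,W:wait | queues: N=0 E=1 S=0 W=1
Step 4 [NS]: N:empty,E:wait,S:empty,W:wait | queues: N=0 E=1 S=0 W=1
Step 5 [EW]: N:wait,E:car3-GO,S:wait,W:car4-GO | queues: N=0 E=0 S=0 W=0

N: empty
E: empty
S: empty
W: empty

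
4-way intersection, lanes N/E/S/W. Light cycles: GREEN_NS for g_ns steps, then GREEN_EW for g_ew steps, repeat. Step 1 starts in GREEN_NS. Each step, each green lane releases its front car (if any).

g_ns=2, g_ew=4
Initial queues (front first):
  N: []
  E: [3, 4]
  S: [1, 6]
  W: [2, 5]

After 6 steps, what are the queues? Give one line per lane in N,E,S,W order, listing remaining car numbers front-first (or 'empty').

Step 1 [NS]: N:empty,E:wait,S:car1-GO,W:wait | queues: N=0 E=2 S=1 W=2
Step 2 [NS]: N:empty,E:wait,S:car6-GO,W:wait | queues: N=0 E=2 S=0 W=2
Step 3 [EW]: N:wait,E:car3-GO,S:wait,W:car2-GO | queues: N=0 E=1 S=0 W=1
Step 4 [EW]: N:wait,E:car4-GO,S:wait,W:car5-GO | queues: N=0 E=0 S=0 W=0

N: empty
E: empty
S: empty
W: empty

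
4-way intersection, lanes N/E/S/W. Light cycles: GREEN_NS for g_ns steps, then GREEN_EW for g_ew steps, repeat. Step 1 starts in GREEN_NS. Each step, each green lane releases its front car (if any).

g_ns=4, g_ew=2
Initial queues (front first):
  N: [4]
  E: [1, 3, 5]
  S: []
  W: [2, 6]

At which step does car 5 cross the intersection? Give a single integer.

Step 1 [NS]: N:car4-GO,E:wait,S:empty,W:wait | queues: N=0 E=3 S=0 W=2
Step 2 [NS]: N:empty,E:wait,S:empty,W:wait | queues: N=0 E=3 S=0 W=2
Step 3 [NS]: N:empty,E:wait,S:empty,W:wait | queues: N=0 E=3 S=0 W=2
Step 4 [NS]: N:empty,E:wait,S:empty,W:wait | queues: N=0 E=3 S=0 W=2
Step 5 [EW]: N:wait,E:car1-GO,S:wait,W:car2-GO | queues: N=0 E=2 S=0 W=1
Step 6 [EW]: N:wait,E:car3-GO,S:wait,W:car6-GO | queues: N=0 E=1 S=0 W=0
Step 7 [NS]: N:empty,E:wait,S:empty,W:wait | queues: N=0 E=1 S=0 W=0
Step 8 [NS]: N:empty,E:wait,S:empty,W:wait | queues: N=0 E=1 S=0 W=0
Step 9 [NS]: N:empty,E:wait,S:empty,W:wait | queues: N=0 E=1 S=0 W=0
Step 10 [NS]: N:empty,E:wait,S:empty,W:wait | queues: N=0 E=1 S=0 W=0
Step 11 [EW]: N:wait,E:car5-GO,S:wait,W:empty | queues: N=0 E=0 S=0 W=0
Car 5 crosses at step 11

11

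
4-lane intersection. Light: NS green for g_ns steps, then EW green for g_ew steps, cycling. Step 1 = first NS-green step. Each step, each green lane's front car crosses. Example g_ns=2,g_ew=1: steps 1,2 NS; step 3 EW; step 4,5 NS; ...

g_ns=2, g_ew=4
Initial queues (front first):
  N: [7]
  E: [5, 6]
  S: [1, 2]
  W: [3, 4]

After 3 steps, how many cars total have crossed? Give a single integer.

Answer: 5

Derivation:
Step 1 [NS]: N:car7-GO,E:wait,S:car1-GO,W:wait | queues: N=0 E=2 S=1 W=2
Step 2 [NS]: N:empty,E:wait,S:car2-GO,W:wait | queues: N=0 E=2 S=0 W=2
Step 3 [EW]: N:wait,E:car5-GO,S:wait,W:car3-GO | queues: N=0 E=1 S=0 W=1
Cars crossed by step 3: 5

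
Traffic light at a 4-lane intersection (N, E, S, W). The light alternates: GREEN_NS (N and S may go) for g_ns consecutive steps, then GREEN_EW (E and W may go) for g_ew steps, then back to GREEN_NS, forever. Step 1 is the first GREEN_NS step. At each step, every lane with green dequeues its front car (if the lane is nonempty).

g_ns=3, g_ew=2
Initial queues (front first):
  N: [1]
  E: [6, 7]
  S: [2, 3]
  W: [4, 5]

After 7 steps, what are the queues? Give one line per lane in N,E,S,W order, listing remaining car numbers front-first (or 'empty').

Step 1 [NS]: N:car1-GO,E:wait,S:car2-GO,W:wait | queues: N=0 E=2 S=1 W=2
Step 2 [NS]: N:empty,E:wait,S:car3-GO,W:wait | queues: N=0 E=2 S=0 W=2
Step 3 [NS]: N:empty,E:wait,S:empty,W:wait | queues: N=0 E=2 S=0 W=2
Step 4 [EW]: N:wait,E:car6-GO,S:wait,W:car4-GO | queues: N=0 E=1 S=0 W=1
Step 5 [EW]: N:wait,E:car7-GO,S:wait,W:car5-GO | queues: N=0 E=0 S=0 W=0

N: empty
E: empty
S: empty
W: empty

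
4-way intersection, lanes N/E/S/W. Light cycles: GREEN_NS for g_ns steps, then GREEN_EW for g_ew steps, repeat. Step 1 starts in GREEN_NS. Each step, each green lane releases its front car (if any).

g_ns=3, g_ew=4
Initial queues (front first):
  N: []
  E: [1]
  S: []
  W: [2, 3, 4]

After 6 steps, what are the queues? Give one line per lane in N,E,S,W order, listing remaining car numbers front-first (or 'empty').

Step 1 [NS]: N:empty,E:wait,S:empty,W:wait | queues: N=0 E=1 S=0 W=3
Step 2 [NS]: N:empty,E:wait,S:empty,W:wait | queues: N=0 E=1 S=0 W=3
Step 3 [NS]: N:empty,E:wait,S:empty,W:wait | queues: N=0 E=1 S=0 W=3
Step 4 [EW]: N:wait,E:car1-GO,S:wait,W:car2-GO | queues: N=0 E=0 S=0 W=2
Step 5 [EW]: N:wait,E:empty,S:wait,W:car3-GO | queues: N=0 E=0 S=0 W=1
Step 6 [EW]: N:wait,E:empty,S:wait,W:car4-GO | queues: N=0 E=0 S=0 W=0

N: empty
E: empty
S: empty
W: empty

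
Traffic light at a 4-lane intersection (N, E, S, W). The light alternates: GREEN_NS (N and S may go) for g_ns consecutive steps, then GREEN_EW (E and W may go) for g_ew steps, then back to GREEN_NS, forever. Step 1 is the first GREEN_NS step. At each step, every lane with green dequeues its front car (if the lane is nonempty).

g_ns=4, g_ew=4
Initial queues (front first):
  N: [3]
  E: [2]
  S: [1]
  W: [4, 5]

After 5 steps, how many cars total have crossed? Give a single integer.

Step 1 [NS]: N:car3-GO,E:wait,S:car1-GO,W:wait | queues: N=0 E=1 S=0 W=2
Step 2 [NS]: N:empty,E:wait,S:empty,W:wait | queues: N=0 E=1 S=0 W=2
Step 3 [NS]: N:empty,E:wait,S:empty,W:wait | queues: N=0 E=1 S=0 W=2
Step 4 [NS]: N:empty,E:wait,S:empty,W:wait | queues: N=0 E=1 S=0 W=2
Step 5 [EW]: N:wait,E:car2-GO,S:wait,W:car4-GO | queues: N=0 E=0 S=0 W=1
Cars crossed by step 5: 4

Answer: 4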